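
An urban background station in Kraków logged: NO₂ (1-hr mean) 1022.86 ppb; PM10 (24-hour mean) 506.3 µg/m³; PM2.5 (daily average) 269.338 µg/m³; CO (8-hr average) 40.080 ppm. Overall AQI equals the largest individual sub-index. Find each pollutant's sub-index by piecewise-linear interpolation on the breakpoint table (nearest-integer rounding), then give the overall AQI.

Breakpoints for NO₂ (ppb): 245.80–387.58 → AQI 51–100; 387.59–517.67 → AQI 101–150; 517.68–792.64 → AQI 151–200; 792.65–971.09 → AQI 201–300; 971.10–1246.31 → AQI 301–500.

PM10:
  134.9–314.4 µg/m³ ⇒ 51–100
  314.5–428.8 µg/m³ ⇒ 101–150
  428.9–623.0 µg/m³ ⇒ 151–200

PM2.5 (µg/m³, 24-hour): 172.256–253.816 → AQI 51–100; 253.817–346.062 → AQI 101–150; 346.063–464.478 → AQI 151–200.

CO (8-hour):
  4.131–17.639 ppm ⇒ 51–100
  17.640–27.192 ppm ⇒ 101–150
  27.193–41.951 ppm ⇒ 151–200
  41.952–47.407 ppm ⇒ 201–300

NO₂: row 971.10–1246.31 (AQI 301–500). (500−301)·(1022.86−971.10)/(1246.31−971.10) + 301 = 199·51.76/275.21 + 301 ≈ 338.43 → 338.
PM10: 506.3 lies in 428.9–623.0, so I_lo=151, I_hi=200, C_lo=428.9, C_hi=623.0.
(200−151)/(623.0−428.9) × (506.3−428.9) + 151 = 49/194.1 × 77.4 + 151 ≈ 170.54 → 171.
PM2.5: row 253.817–346.062 (AQI 101–150). (150−101)·(269.338−253.817)/(346.062−253.817) + 101 = 49·15.521/92.245 + 101 ≈ 109.24 → 109.
CO: 40.080 ∈ [27.193, 41.951] ↔ index [151, 200].
151 + (40.080−27.193)·(200−151)/(41.951−27.193) = 151 + 12.887·49/14.758 ≈ 193.79, so AQI = 194.
Sub-indices: NO₂→338, PM10→171, PM2.5→109, CO→194. Overall AQI = max = 338; dominant pollutant is NO₂.

338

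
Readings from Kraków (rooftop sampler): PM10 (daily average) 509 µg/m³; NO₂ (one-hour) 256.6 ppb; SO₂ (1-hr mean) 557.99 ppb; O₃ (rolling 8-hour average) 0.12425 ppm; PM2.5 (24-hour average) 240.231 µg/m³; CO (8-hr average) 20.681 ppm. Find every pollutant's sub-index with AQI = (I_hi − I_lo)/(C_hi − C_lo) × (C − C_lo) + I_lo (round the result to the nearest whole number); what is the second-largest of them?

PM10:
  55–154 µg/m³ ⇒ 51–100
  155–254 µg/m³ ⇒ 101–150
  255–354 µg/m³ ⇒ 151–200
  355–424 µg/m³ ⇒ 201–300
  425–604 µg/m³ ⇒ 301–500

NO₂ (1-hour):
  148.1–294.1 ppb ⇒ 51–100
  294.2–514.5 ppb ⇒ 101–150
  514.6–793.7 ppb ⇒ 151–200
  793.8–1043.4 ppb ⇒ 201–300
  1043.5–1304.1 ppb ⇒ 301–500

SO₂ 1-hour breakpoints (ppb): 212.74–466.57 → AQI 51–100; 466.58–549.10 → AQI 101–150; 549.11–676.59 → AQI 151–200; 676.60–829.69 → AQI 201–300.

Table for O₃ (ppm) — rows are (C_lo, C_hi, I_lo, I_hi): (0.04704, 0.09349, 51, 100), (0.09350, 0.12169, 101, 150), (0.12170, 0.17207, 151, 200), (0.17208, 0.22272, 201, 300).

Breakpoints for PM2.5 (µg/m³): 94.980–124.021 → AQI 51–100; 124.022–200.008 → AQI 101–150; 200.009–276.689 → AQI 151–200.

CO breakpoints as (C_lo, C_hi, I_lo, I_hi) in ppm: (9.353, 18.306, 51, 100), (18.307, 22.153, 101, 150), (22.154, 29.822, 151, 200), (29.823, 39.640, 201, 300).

177

PM10: 509 lies in 425–604, so I_lo=301, I_hi=500, C_lo=425, C_hi=604.
(500−301)/(604−425) × (509−425) + 301 = 199/179 × 84 + 301 ≈ 394.39 → 394.
NO₂ 256.6: bracket 148.1–294.1 → index 51–100; slope 49/146.0, offset 108.5.
AQI = 51 + 49/146.0·108.5 ≈ 87.41 ⇒ 87.
SO₂: 557.99 lies in 549.11–676.59, so I_lo=151, I_hi=200, C_lo=549.11, C_hi=676.59.
(200−151)/(676.59−549.11) × (557.99−549.11) + 151 = 49/127.48 × 8.88 + 151 ≈ 154.41 → 154.
O₃: row 0.12170–0.17207 (AQI 151–200). (200−151)·(0.12425−0.12170)/(0.17207−0.12170) + 151 = 49·0.00255/0.05037 + 151 ≈ 153.48 → 153.
PM2.5 240.231: bracket 200.009–276.689 → index 151–200; slope 49/76.680, offset 40.222.
AQI = 151 + 49/76.680·40.222 ≈ 176.70 ⇒ 177.
CO: 20.681 ∈ [18.307, 22.153] ↔ index [101, 150].
101 + (20.681−18.307)·(150−101)/(22.153−18.307) = 101 + 2.374·49/3.846 ≈ 131.25, so AQI = 131.
Sub-indices: PM10→394, NO₂→87, SO₂→154, O₃→153, PM2.5→177, CO→131. Ranked high→low: 394, 177, 154, 153, 131, 87. Second-highest sub-index = 177.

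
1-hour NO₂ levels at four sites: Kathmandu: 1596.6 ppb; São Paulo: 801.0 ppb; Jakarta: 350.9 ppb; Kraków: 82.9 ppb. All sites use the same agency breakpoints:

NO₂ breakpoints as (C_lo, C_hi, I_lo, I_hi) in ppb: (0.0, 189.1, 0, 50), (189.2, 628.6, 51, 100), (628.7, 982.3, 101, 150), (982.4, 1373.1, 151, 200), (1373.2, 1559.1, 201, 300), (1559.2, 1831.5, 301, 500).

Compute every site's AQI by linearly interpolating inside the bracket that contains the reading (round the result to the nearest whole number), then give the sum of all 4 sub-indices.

Kathmandu: 1596.6 lies in 1559.2–1831.5, so I_lo=301, I_hi=500, C_lo=1559.2, C_hi=1831.5.
(500−301)/(1831.5−1559.2) × (1596.6−1559.2) + 301 = 199/272.3 × 37.4 + 301 ≈ 328.33 → 328.
São Paulo: 801.0 lies in 628.7–982.3, so I_lo=101, I_hi=150, C_lo=628.7, C_hi=982.3.
(150−101)/(982.3−628.7) × (801.0−628.7) + 101 = 49/353.6 × 172.3 + 101 ≈ 124.88 → 125.
Jakarta 350.9: bracket 189.2–628.6 → index 51–100; slope 49/439.4, offset 161.7.
AQI = 51 + 49/439.4·161.7 ≈ 69.03 ⇒ 69.
Kraków 82.9: bracket 0.0–189.1 → index 0–50; slope 50/189.1, offset 82.9.
AQI = 0 + 50/189.1·82.9 ≈ 21.92 ⇒ 22.
AQIs: Kathmandu=328, São Paulo=125, Jakarta=69, Kraków=22. Sum = 328 + 125 + 69 + 22 = 544.

544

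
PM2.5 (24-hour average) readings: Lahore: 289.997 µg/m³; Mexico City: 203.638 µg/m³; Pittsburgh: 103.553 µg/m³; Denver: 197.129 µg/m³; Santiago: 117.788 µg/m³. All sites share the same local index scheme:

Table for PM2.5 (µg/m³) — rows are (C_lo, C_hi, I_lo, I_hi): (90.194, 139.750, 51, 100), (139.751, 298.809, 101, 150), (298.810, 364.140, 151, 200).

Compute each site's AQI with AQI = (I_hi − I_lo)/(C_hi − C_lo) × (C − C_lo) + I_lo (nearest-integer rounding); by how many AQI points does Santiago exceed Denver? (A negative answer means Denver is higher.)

-41

Lahore 289.997: bracket 139.751–298.809 → index 101–150; slope 49/159.058, offset 150.246.
AQI = 101 + 49/159.058·150.246 ≈ 147.29 ⇒ 147.
Mexico City 203.638: bracket 139.751–298.809 → index 101–150; slope 49/159.058, offset 63.887.
AQI = 101 + 49/159.058·63.887 ≈ 120.68 ⇒ 121.
Pittsburgh: 103.553 ∈ [90.194, 139.750] ↔ index [51, 100].
51 + (103.553−90.194)·(100−51)/(139.750−90.194) = 51 + 13.359·49/49.556 ≈ 64.21, so AQI = 64.
Denver: 197.129 lies in 139.751–298.809, so I_lo=101, I_hi=150, C_lo=139.751, C_hi=298.809.
(150−101)/(298.809−139.751) × (197.129−139.751) + 101 = 49/159.058 × 57.378 + 101 ≈ 118.68 → 119.
Santiago: 117.788 ∈ [90.194, 139.750] ↔ index [51, 100].
51 + (117.788−90.194)·(100−51)/(139.750−90.194) = 51 + 27.594·49/49.556 ≈ 78.28, so AQI = 78.
AQIs: Lahore=147, Mexico City=121, Pittsburgh=64, Denver=119, Santiago=78. Santiago (78) − Denver (119) = -41.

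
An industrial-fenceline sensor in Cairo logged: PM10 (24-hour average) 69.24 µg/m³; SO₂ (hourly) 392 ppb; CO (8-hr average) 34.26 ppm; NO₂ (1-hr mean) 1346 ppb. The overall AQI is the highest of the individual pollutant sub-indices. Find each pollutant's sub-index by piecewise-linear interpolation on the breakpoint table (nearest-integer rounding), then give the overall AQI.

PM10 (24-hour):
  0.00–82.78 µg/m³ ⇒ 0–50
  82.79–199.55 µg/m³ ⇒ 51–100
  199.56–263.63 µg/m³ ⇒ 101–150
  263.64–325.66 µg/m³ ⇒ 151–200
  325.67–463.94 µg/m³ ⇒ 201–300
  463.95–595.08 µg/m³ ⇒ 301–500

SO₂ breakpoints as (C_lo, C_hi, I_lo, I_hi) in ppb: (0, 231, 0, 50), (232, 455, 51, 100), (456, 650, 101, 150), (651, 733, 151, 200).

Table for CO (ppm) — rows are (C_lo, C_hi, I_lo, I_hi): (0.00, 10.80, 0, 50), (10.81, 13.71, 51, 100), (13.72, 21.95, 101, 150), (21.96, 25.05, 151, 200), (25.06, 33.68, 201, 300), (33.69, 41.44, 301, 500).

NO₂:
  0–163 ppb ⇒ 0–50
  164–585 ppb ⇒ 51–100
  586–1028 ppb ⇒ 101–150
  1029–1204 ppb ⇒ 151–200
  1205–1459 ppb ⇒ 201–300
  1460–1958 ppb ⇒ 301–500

PM10 69.24: bracket 0.00–82.78 → index 0–50; slope 50/82.78, offset 69.24.
AQI = 0 + 50/82.78·69.24 ≈ 41.82 ⇒ 42.
SO₂: row 232–455 (AQI 51–100). (100−51)·(392−232)/(455−232) + 51 = 49·160/223 + 51 ≈ 86.16 → 86.
CO: 34.26 ∈ [33.69, 41.44] ↔ index [301, 500].
301 + (34.26−33.69)·(500−301)/(41.44−33.69) = 301 + 0.57·199/7.75 ≈ 315.64, so AQI = 316.
NO₂: 1346 lies in 1205–1459, so I_lo=201, I_hi=300, C_lo=1205, C_hi=1459.
(300−201)/(1459−1205) × (1346−1205) + 201 = 99/254 × 141 + 201 ≈ 255.96 → 256.
Sub-indices: PM10→42, SO₂→86, CO→316, NO₂→256. Overall AQI = max = 316; dominant pollutant is CO.
AQI 316: Hazardous.

316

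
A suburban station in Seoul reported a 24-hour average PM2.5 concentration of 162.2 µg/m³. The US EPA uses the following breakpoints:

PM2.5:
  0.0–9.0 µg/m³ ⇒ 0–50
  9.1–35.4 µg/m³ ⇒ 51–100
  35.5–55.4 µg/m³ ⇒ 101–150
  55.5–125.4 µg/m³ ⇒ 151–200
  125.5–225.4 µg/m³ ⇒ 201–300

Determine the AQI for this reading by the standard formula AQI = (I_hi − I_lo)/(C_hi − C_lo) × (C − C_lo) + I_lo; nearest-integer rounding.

PM2.5: 162.2 ∈ [125.5, 225.4] ↔ index [201, 300].
201 + (162.2−125.5)·(300−201)/(225.4−125.5) = 201 + 36.7·99/99.9 ≈ 237.37, so AQI = 237.

237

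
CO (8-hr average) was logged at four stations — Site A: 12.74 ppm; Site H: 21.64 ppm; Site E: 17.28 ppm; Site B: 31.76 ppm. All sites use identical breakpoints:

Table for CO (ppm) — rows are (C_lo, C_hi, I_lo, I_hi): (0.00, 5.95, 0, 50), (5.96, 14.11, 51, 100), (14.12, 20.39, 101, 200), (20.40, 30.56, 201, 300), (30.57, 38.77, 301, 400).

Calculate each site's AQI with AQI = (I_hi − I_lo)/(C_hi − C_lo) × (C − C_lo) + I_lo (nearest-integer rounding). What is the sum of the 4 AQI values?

Site A: 12.74 ∈ [5.96, 14.11] ↔ index [51, 100].
51 + (12.74−5.96)·(100−51)/(14.11−5.96) = 51 + 6.78·49/8.15 ≈ 91.76, so AQI = 92.
Site H 21.64: bracket 20.40–30.56 → index 201–300; slope 99/10.16, offset 1.24.
AQI = 201 + 99/10.16·1.24 ≈ 213.08 ⇒ 213.
Site E: 17.28 lies in 14.12–20.39, so I_lo=101, I_hi=200, C_lo=14.12, C_hi=20.39.
(200−101)/(20.39−14.12) × (17.28−14.12) + 101 = 99/6.27 × 3.16 + 101 ≈ 150.89 → 151.
Site B 31.76: bracket 30.57–38.77 → index 301–400; slope 99/8.20, offset 1.19.
AQI = 301 + 99/8.20·1.19 ≈ 315.37 ⇒ 315.
AQIs: Site A=92, Site H=213, Site E=151, Site B=315. Sum = 92 + 213 + 151 + 315 = 771.

771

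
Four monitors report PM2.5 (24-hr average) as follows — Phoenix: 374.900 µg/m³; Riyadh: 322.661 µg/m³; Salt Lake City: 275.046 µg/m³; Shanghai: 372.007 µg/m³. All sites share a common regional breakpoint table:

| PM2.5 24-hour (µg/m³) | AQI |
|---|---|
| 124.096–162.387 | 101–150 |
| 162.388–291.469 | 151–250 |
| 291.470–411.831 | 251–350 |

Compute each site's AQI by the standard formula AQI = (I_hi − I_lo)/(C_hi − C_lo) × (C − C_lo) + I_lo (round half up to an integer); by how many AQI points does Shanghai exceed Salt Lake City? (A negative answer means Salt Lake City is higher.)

80

Phoenix: 374.900 lies in 291.470–411.831, so I_lo=251, I_hi=350, C_lo=291.470, C_hi=411.831.
(350−251)/(411.831−291.470) × (374.900−291.470) + 251 = 99/120.361 × 83.430 + 251 ≈ 319.62 → 320.
Riyadh 322.661: bracket 291.470–411.831 → index 251–350; slope 99/120.361, offset 31.191.
AQI = 251 + 99/120.361·31.191 ≈ 276.66 ⇒ 277.
Salt Lake City: 275.046 lies in 162.388–291.469, so I_lo=151, I_hi=250, C_lo=162.388, C_hi=291.469.
(250−151)/(291.469−162.388) × (275.046−162.388) + 151 = 99/129.081 × 112.658 + 151 ≈ 237.40 → 237.
Shanghai: row 291.470–411.831 (AQI 251–350). (350−251)·(372.007−291.470)/(411.831−291.470) + 251 = 99·80.537/120.361 + 251 ≈ 317.24 → 317.
AQIs: Phoenix=320, Riyadh=277, Salt Lake City=237, Shanghai=317. Shanghai (317) − Salt Lake City (237) = 80.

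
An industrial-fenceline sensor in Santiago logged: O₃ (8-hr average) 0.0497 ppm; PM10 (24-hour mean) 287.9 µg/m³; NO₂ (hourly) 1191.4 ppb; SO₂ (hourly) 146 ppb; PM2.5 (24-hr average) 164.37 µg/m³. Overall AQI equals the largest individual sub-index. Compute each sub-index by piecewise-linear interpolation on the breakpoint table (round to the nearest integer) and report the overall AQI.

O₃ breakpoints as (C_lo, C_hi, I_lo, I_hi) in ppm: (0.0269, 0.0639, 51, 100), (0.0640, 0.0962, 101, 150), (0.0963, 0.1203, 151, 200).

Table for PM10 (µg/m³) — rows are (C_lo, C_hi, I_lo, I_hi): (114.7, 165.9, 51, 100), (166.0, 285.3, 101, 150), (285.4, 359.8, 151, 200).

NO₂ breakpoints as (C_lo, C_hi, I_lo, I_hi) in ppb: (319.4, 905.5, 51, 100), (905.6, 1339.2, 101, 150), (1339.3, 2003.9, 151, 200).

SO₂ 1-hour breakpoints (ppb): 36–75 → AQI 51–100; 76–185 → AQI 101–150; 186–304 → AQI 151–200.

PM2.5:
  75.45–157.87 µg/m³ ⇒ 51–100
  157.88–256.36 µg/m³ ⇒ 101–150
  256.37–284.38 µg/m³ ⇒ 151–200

O₃: 0.0497 lies in 0.0269–0.0639, so I_lo=51, I_hi=100, C_lo=0.0269, C_hi=0.0639.
(100−51)/(0.0639−0.0269) × (0.0497−0.0269) + 51 = 49/0.0370 × 0.0228 + 51 ≈ 81.19 → 81.
PM10 287.9: bracket 285.4–359.8 → index 151–200; slope 49/74.4, offset 2.5.
AQI = 151 + 49/74.4·2.5 ≈ 152.65 ⇒ 153.
NO₂ 1191.4: bracket 905.6–1339.2 → index 101–150; slope 49/433.6, offset 285.8.
AQI = 101 + 49/433.6·285.8 ≈ 133.30 ⇒ 133.
SO₂: 146 ∈ [76, 185] ↔ index [101, 150].
101 + (146−76)·(150−101)/(185−76) = 101 + 70·49/109 ≈ 132.47, so AQI = 132.
PM2.5 164.37: bracket 157.88–256.36 → index 101–150; slope 49/98.48, offset 6.49.
AQI = 101 + 49/98.48·6.49 ≈ 104.23 ⇒ 104.
Sub-indices: O₃→81, PM10→153, NO₂→133, SO₂→132, PM2.5→104. Overall AQI = max = 153; dominant pollutant is PM10.
AQI 153: Unhealthy.

153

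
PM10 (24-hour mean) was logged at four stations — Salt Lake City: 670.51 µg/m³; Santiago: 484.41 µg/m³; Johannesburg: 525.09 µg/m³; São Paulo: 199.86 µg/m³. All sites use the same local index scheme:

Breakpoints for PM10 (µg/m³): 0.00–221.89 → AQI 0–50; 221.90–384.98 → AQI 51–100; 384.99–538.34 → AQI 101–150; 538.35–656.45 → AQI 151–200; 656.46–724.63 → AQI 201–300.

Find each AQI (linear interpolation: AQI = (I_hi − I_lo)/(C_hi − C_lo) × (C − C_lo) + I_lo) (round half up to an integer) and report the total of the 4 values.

545

Salt Lake City: row 656.46–724.63 (AQI 201–300). (300−201)·(670.51−656.46)/(724.63−656.46) + 201 = 99·14.05/68.17 + 201 ≈ 221.40 → 221.
Santiago: 484.41 lies in 384.99–538.34, so I_lo=101, I_hi=150, C_lo=384.99, C_hi=538.34.
(150−101)/(538.34−384.99) × (484.41−384.99) + 101 = 49/153.35 × 99.42 + 101 ≈ 132.77 → 133.
Johannesburg: row 384.99–538.34 (AQI 101–150). (150−101)·(525.09−384.99)/(538.34−384.99) + 101 = 49·140.10/153.35 + 101 ≈ 145.77 → 146.
São Paulo: row 0.00–221.89 (AQI 0–50). (50−0)·(199.86−0.00)/(221.89−0.00) + 0 = 50·199.86/221.89 + 0 ≈ 45.04 → 45.
AQIs: Salt Lake City=221, Santiago=133, Johannesburg=146, São Paulo=45. Sum = 221 + 133 + 146 + 45 = 545.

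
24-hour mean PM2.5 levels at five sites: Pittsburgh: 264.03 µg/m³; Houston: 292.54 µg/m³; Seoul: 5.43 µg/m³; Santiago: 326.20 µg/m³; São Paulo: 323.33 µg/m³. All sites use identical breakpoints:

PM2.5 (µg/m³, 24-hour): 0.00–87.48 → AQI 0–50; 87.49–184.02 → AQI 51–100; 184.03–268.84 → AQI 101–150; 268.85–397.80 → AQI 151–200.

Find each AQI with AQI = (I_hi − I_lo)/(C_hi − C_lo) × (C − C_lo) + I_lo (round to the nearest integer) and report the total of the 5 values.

Pittsburgh: row 184.03–268.84 (AQI 101–150). (150−101)·(264.03−184.03)/(268.84−184.03) + 101 = 49·80.00/84.81 + 101 ≈ 147.22 → 147.
Houston: 292.54 ∈ [268.85, 397.80] ↔ index [151, 200].
151 + (292.54−268.85)·(200−151)/(397.80−268.85) = 151 + 23.69·49/128.95 ≈ 160.00, so AQI = 160.
Seoul: row 0.00–87.48 (AQI 0–50). (50−0)·(5.43−0.00)/(87.48−0.00) + 0 = 50·5.43/87.48 + 0 ≈ 3.10 → 3.
Santiago: 326.20 ∈ [268.85, 397.80] ↔ index [151, 200].
151 + (326.20−268.85)·(200−151)/(397.80−268.85) = 151 + 57.35·49/128.95 ≈ 172.79, so AQI = 173.
São Paulo 323.33: bracket 268.85–397.80 → index 151–200; slope 49/128.95, offset 54.48.
AQI = 151 + 49/128.95·54.48 ≈ 171.70 ⇒ 172.
AQIs: Pittsburgh=147, Houston=160, Seoul=3, Santiago=173, São Paulo=172. Sum = 147 + 160 + 3 + 173 + 172 = 655.

655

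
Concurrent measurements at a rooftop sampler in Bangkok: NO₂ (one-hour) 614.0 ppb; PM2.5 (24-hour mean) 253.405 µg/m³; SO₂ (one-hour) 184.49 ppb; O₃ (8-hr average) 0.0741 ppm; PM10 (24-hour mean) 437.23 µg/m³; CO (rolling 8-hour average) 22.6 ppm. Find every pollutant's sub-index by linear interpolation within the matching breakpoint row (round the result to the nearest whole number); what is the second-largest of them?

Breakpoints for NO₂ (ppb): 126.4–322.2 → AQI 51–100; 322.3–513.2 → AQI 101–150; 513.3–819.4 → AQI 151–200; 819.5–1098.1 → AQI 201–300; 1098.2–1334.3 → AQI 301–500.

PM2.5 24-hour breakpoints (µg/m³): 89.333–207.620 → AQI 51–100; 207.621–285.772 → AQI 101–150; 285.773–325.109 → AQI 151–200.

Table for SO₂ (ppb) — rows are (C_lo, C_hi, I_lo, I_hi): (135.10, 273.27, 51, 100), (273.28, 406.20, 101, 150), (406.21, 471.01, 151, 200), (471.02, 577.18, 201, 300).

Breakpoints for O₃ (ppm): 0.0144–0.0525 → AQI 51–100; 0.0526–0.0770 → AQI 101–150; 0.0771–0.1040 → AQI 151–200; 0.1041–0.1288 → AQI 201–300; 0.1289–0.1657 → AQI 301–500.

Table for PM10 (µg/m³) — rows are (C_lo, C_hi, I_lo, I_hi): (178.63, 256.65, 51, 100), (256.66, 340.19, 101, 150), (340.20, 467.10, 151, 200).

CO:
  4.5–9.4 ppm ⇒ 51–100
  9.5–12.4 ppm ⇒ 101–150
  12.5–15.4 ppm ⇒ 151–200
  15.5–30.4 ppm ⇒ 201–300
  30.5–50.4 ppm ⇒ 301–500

188

NO₂: row 513.3–819.4 (AQI 151–200). (200−151)·(614.0−513.3)/(819.4−513.3) + 151 = 49·100.7/306.1 + 151 ≈ 167.12 → 167.
PM2.5: row 207.621–285.772 (AQI 101–150). (150−101)·(253.405−207.621)/(285.772−207.621) + 101 = 49·45.784/78.151 + 101 ≈ 129.71 → 130.
SO₂: 184.49 ∈ [135.10, 273.27] ↔ index [51, 100].
51 + (184.49−135.10)·(100−51)/(273.27−135.10) = 51 + 49.39·49/138.17 ≈ 68.52, so AQI = 69.
O₃: 0.0741 lies in 0.0526–0.0770, so I_lo=101, I_hi=150, C_lo=0.0526, C_hi=0.0770.
(150−101)/(0.0770−0.0526) × (0.0741−0.0526) + 101 = 49/0.0244 × 0.0215 + 101 ≈ 144.18 → 144.
PM10: 437.23 ∈ [340.20, 467.10] ↔ index [151, 200].
151 + (437.23−340.20)·(200−151)/(467.10−340.20) = 151 + 97.03·49/126.90 ≈ 188.47, so AQI = 188.
CO: 22.6 ∈ [15.5, 30.4] ↔ index [201, 300].
201 + (22.6−15.5)·(300−201)/(30.4−15.5) = 201 + 7.1·99/14.9 ≈ 248.17, so AQI = 248.
Sub-indices: NO₂→167, PM2.5→130, SO₂→69, O₃→144, PM10→188, CO→248. Ranked high→low: 248, 188, 167, 144, 130, 69. Second-highest sub-index = 188.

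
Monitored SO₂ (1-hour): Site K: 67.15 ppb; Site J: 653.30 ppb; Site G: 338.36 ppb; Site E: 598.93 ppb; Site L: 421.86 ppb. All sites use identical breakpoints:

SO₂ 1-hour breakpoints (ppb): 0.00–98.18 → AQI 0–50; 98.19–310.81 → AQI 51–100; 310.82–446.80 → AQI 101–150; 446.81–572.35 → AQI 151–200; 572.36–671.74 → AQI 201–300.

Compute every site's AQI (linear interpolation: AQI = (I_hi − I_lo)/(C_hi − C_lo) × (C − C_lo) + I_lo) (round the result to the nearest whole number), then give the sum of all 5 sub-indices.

795

Site K: 67.15 lies in 0.00–98.18, so I_lo=0, I_hi=50, C_lo=0.00, C_hi=98.18.
(50−0)/(98.18−0.00) × (67.15−0.00) + 0 = 50/98.18 × 67.15 + 0 ≈ 34.20 → 34.
Site J: 653.30 lies in 572.36–671.74, so I_lo=201, I_hi=300, C_lo=572.36, C_hi=671.74.
(300−201)/(671.74−572.36) × (653.30−572.36) + 201 = 99/99.38 × 80.94 + 201 ≈ 281.63 → 282.
Site G: row 310.82–446.80 (AQI 101–150). (150−101)·(338.36−310.82)/(446.80−310.82) + 101 = 49·27.54/135.98 + 101 ≈ 110.92 → 111.
Site E: 598.93 lies in 572.36–671.74, so I_lo=201, I_hi=300, C_lo=572.36, C_hi=671.74.
(300−201)/(671.74−572.36) × (598.93−572.36) + 201 = 99/99.38 × 26.57 + 201 ≈ 227.47 → 227.
Site L: row 310.82–446.80 (AQI 101–150). (150−101)·(421.86−310.82)/(446.80−310.82) + 101 = 49·111.04/135.98 + 101 ≈ 141.01 → 141.
AQIs: Site K=34, Site J=282, Site G=111, Site E=227, Site L=141. Sum = 34 + 282 + 111 + 227 + 141 = 795.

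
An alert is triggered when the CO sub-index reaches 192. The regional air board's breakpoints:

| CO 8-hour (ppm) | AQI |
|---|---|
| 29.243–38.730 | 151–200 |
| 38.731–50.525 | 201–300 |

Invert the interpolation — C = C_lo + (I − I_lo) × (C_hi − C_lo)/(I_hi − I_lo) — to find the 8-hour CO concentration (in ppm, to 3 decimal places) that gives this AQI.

AQI 192 lies in the 151–200 band, which corresponds to 29.243–38.730 ppm.
C = 29.243 + (192−151)×(38.730−29.243)/(200−151) = 29.243 + 41×9.487/49 ≈ 37.18110 ppm → 37.181 ppm to 3 dp.

37.181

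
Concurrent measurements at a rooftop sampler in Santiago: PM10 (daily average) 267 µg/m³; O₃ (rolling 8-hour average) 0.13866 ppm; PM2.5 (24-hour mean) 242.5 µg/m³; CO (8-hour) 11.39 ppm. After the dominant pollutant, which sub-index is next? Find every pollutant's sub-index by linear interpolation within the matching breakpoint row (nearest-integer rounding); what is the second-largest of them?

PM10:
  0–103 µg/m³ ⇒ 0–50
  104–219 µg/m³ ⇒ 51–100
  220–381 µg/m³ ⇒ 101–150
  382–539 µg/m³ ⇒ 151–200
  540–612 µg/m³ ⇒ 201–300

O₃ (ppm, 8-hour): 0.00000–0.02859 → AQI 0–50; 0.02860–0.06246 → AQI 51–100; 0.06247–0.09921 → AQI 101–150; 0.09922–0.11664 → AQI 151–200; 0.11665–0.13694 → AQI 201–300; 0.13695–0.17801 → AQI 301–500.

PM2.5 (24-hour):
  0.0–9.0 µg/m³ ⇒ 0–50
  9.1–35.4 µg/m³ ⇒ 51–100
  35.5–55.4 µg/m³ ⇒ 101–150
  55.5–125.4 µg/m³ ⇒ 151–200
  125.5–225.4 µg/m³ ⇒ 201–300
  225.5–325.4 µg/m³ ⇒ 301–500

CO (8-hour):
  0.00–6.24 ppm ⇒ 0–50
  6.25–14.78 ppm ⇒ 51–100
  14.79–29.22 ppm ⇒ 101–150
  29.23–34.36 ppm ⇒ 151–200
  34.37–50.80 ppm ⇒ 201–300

PM10: row 220–381 (AQI 101–150). (150−101)·(267−220)/(381−220) + 101 = 49·47/161 + 101 ≈ 115.30 → 115.
O₃: 0.13866 lies in 0.13695–0.17801, so I_lo=301, I_hi=500, C_lo=0.13695, C_hi=0.17801.
(500−301)/(0.17801−0.13695) × (0.13866−0.13695) + 301 = 199/0.04106 × 0.00171 + 301 ≈ 309.29 → 309.
PM2.5: 242.5 ∈ [225.5, 325.4] ↔ index [301, 500].
301 + (242.5−225.5)·(500−301)/(325.4−225.5) = 301 + 17.0·199/99.9 ≈ 334.86, so AQI = 335.
CO: 11.39 ∈ [6.25, 14.78] ↔ index [51, 100].
51 + (11.39−6.25)·(100−51)/(14.78−6.25) = 51 + 5.14·49/8.53 ≈ 80.53, so AQI = 81.
Sub-indices: PM10→115, O₃→309, PM2.5→335, CO→81. Ranked high→low: 335, 309, 115, 81. Second-highest sub-index = 309.

309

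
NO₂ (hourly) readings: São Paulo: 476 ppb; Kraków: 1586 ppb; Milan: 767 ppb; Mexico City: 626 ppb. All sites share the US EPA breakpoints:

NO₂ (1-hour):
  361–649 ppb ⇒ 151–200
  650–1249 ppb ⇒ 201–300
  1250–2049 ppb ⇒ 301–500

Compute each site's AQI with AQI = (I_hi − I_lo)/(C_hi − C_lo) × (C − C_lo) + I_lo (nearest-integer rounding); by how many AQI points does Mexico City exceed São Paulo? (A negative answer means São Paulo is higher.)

São Paulo: row 361–649 (AQI 151–200). (200−151)·(476−361)/(649−361) + 151 = 49·115/288 + 151 ≈ 170.57 → 171.
Kraków 1586: bracket 1250–2049 → index 301–500; slope 199/799, offset 336.
AQI = 301 + 199/799·336 ≈ 384.68 ⇒ 385.
Milan: 767 lies in 650–1249, so I_lo=201, I_hi=300, C_lo=650, C_hi=1249.
(300−201)/(1249−650) × (767−650) + 201 = 99/599 × 117 + 201 ≈ 220.34 → 220.
Mexico City: row 361–649 (AQI 151–200). (200−151)·(626−361)/(649−361) + 151 = 49·265/288 + 151 ≈ 196.09 → 196.
AQIs: São Paulo=171, Kraków=385, Milan=220, Mexico City=196. Mexico City (196) − São Paulo (171) = 25.

25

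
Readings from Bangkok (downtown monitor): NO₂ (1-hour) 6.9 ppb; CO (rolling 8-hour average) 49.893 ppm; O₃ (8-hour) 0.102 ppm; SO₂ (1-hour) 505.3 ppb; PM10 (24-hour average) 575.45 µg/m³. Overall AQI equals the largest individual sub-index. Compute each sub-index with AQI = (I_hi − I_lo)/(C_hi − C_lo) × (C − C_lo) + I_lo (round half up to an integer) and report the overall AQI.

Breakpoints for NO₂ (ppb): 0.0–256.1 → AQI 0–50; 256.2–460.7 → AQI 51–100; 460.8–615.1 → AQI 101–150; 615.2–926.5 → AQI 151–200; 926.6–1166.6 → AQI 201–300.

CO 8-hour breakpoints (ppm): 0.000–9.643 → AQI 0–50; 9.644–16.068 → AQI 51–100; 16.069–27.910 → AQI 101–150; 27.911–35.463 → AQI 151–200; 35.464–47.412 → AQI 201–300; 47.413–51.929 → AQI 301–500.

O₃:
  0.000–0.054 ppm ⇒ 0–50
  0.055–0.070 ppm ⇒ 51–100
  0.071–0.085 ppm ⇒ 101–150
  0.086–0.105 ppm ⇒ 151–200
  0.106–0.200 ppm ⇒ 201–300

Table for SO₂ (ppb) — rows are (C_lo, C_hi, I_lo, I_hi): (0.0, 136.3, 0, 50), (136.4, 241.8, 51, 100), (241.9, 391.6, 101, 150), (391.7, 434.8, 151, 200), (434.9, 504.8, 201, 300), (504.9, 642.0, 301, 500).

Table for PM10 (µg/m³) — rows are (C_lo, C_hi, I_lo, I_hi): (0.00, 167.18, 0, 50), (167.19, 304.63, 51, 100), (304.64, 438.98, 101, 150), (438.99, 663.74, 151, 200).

410

NO₂: 6.9 lies in 0.0–256.1, so I_lo=0, I_hi=50, C_lo=0.0, C_hi=256.1.
(50−0)/(256.1−0.0) × (6.9−0.0) + 0 = 50/256.1 × 6.9 + 0 ≈ 1.35 → 1.
CO 49.893: bracket 47.413–51.929 → index 301–500; slope 199/4.516, offset 2.480.
AQI = 301 + 199/4.516·2.480 ≈ 410.28 ⇒ 410.
O₃: row 0.086–0.105 (AQI 151–200). (200−151)·(0.102−0.086)/(0.105−0.086) + 151 = 49·0.016/0.019 + 151 ≈ 192.26 → 192.
SO₂ 505.3: bracket 504.9–642.0 → index 301–500; slope 199/137.1, offset 0.4.
AQI = 301 + 199/137.1·0.4 ≈ 301.58 ⇒ 302.
PM10 575.45: bracket 438.99–663.74 → index 151–200; slope 49/224.75, offset 136.46.
AQI = 151 + 49/224.75·136.46 ≈ 180.75 ⇒ 181.
Sub-indices: NO₂→1, CO→410, O₃→192, SO₂→302, PM10→181. Overall AQI = max = 410; dominant pollutant is CO.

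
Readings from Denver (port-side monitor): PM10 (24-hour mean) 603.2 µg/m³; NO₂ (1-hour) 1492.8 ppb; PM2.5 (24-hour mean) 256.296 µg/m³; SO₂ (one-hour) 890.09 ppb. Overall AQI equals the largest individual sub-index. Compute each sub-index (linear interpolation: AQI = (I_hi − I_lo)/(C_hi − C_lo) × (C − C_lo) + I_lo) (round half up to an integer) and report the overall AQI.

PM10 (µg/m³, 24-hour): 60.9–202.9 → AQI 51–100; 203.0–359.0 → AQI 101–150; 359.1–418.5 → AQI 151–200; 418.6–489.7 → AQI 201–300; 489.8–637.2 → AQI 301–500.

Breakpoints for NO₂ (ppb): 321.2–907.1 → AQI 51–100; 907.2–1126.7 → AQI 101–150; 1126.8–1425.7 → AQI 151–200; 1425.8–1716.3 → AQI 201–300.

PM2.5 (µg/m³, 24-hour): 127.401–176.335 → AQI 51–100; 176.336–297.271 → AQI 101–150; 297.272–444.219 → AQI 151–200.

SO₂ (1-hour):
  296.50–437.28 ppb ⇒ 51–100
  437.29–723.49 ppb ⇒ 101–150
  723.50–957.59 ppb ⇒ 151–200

PM10: row 489.8–637.2 (AQI 301–500). (500−301)·(603.2−489.8)/(637.2−489.8) + 301 = 199·113.4/147.4 + 301 ≈ 454.10 → 454.
NO₂: 1492.8 lies in 1425.8–1716.3, so I_lo=201, I_hi=300, C_lo=1425.8, C_hi=1716.3.
(300−201)/(1716.3−1425.8) × (1492.8−1425.8) + 201 = 99/290.5 × 67.0 + 201 ≈ 223.83 → 224.
PM2.5: 256.296 ∈ [176.336, 297.271] ↔ index [101, 150].
101 + (256.296−176.336)·(150−101)/(297.271−176.336) = 101 + 79.960·49/120.935 ≈ 133.40, so AQI = 133.
SO₂: 890.09 lies in 723.50–957.59, so I_lo=151, I_hi=200, C_lo=723.50, C_hi=957.59.
(200−151)/(957.59−723.50) × (890.09−723.50) + 151 = 49/234.09 × 166.59 + 151 ≈ 185.87 → 186.
Sub-indices: PM10→454, NO₂→224, PM2.5→133, SO₂→186. Overall AQI = max = 454; dominant pollutant is PM10.

454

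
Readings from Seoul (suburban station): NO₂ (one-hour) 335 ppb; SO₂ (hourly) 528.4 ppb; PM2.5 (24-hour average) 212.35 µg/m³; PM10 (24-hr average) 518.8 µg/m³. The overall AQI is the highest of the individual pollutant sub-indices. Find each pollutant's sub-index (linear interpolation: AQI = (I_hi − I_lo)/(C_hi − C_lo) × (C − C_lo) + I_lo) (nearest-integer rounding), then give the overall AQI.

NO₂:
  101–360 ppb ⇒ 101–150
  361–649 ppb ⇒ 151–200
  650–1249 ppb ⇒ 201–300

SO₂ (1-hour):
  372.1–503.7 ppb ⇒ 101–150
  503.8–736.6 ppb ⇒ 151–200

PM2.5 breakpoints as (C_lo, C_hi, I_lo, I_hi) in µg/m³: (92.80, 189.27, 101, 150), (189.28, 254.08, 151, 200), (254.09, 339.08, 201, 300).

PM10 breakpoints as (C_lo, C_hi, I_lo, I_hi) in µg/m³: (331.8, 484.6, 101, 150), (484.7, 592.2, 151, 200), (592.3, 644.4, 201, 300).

168

NO₂ 335: bracket 101–360 → index 101–150; slope 49/259, offset 234.
AQI = 101 + 49/259·234 ≈ 145.27 ⇒ 145.
SO₂: row 503.8–736.6 (AQI 151–200). (200−151)·(528.4−503.8)/(736.6−503.8) + 151 = 49·24.6/232.8 + 151 ≈ 156.18 → 156.
PM2.5: 212.35 lies in 189.28–254.08, so I_lo=151, I_hi=200, C_lo=189.28, C_hi=254.08.
(200−151)/(254.08−189.28) × (212.35−189.28) + 151 = 49/64.80 × 23.07 + 151 ≈ 168.44 → 168.
PM10: 518.8 lies in 484.7–592.2, so I_lo=151, I_hi=200, C_lo=484.7, C_hi=592.2.
(200−151)/(592.2−484.7) × (518.8−484.7) + 151 = 49/107.5 × 34.1 + 151 ≈ 166.54 → 167.
Sub-indices: NO₂→145, SO₂→156, PM2.5→168, PM10→167. Overall AQI = max = 168; dominant pollutant is PM2.5.
AQI 168: Unhealthy.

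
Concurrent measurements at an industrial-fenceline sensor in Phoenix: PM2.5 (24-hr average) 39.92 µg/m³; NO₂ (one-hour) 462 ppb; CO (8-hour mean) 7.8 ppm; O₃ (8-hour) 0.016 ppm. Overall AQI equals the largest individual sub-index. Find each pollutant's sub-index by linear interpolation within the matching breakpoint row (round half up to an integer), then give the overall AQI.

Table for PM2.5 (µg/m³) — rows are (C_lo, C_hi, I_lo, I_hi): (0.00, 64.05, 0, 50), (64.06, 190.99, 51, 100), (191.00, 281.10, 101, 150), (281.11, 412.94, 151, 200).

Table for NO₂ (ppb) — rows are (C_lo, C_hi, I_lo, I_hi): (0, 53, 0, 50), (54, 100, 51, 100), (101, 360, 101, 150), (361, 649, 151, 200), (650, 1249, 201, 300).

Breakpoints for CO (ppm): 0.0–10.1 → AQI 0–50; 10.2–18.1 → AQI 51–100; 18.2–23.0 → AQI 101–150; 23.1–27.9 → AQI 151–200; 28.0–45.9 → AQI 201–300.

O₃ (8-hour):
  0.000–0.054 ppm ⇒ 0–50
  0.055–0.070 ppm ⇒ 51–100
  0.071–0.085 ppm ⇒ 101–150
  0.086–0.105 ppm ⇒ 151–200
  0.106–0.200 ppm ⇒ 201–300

168

PM2.5 39.92: bracket 0.00–64.05 → index 0–50; slope 50/64.05, offset 39.92.
AQI = 0 + 50/64.05·39.92 ≈ 31.16 ⇒ 31.
NO₂: 462 lies in 361–649, so I_lo=151, I_hi=200, C_lo=361, C_hi=649.
(200−151)/(649−361) × (462−361) + 151 = 49/288 × 101 + 151 ≈ 168.18 → 168.
CO: 7.8 ∈ [0.0, 10.1] ↔ index [0, 50].
0 + (7.8−0.0)·(50−0)/(10.1−0.0) = 0 + 7.8·50/10.1 ≈ 38.61, so AQI = 39.
O₃: 0.016 ∈ [0.000, 0.054] ↔ index [0, 50].
0 + (0.016−0.000)·(50−0)/(0.054−0.000) = 0 + 0.016·50/0.054 ≈ 14.81, so AQI = 15.
Sub-indices: PM2.5→31, NO₂→168, CO→39, O₃→15. Overall AQI = max = 168; dominant pollutant is NO₂.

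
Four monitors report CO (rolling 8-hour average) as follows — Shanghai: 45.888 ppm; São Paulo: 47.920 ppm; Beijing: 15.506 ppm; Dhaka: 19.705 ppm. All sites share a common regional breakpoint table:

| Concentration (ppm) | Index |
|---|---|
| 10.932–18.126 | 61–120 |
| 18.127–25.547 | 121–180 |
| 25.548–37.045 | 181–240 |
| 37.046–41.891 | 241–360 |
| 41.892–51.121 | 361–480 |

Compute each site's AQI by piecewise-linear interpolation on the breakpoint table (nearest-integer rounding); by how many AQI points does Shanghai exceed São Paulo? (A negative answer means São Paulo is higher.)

-26

Shanghai: 45.888 lies in 41.892–51.121, so I_lo=361, I_hi=480, C_lo=41.892, C_hi=51.121.
(480−361)/(51.121−41.892) × (45.888−41.892) + 361 = 119/9.229 × 3.996 + 361 ≈ 412.52 → 413.
São Paulo 47.920: bracket 41.892–51.121 → index 361–480; slope 119/9.229, offset 6.028.
AQI = 361 + 119/9.229·6.028 ≈ 438.73 ⇒ 439.
Beijing: 15.506 ∈ [10.932, 18.126] ↔ index [61, 120].
61 + (15.506−10.932)·(120−61)/(18.126−10.932) = 61 + 4.574·59/7.194 ≈ 98.51, so AQI = 99.
Dhaka: 19.705 lies in 18.127–25.547, so I_lo=121, I_hi=180, C_lo=18.127, C_hi=25.547.
(180−121)/(25.547−18.127) × (19.705−18.127) + 121 = 59/7.420 × 1.578 + 121 ≈ 133.55 → 134.
AQIs: Shanghai=413, São Paulo=439, Beijing=99, Dhaka=134. Shanghai (413) − São Paulo (439) = -26.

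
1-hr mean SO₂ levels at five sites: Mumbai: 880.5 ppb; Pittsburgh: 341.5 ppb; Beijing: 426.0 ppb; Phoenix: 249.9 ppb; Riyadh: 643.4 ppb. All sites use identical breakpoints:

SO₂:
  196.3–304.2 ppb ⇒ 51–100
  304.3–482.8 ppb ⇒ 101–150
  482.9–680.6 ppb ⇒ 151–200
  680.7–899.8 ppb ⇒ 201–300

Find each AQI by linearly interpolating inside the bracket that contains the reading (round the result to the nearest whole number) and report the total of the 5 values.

Mumbai: 880.5 lies in 680.7–899.8, so I_lo=201, I_hi=300, C_lo=680.7, C_hi=899.8.
(300−201)/(899.8−680.7) × (880.5−680.7) + 201 = 99/219.1 × 199.8 + 201 ≈ 291.28 → 291.
Pittsburgh: 341.5 lies in 304.3–482.8, so I_lo=101, I_hi=150, C_lo=304.3, C_hi=482.8.
(150−101)/(482.8−304.3) × (341.5−304.3) + 101 = 49/178.5 × 37.2 + 101 ≈ 111.21 → 111.
Beijing: 426.0 lies in 304.3–482.8, so I_lo=101, I_hi=150, C_lo=304.3, C_hi=482.8.
(150−101)/(482.8−304.3) × (426.0−304.3) + 101 = 49/178.5 × 121.7 + 101 ≈ 134.41 → 134.
Phoenix 249.9: bracket 196.3–304.2 → index 51–100; slope 49/107.9, offset 53.6.
AQI = 51 + 49/107.9·53.6 ≈ 75.34 ⇒ 75.
Riyadh: 643.4 lies in 482.9–680.6, so I_lo=151, I_hi=200, C_lo=482.9, C_hi=680.6.
(200−151)/(680.6−482.9) × (643.4−482.9) + 151 = 49/197.7 × 160.5 + 151 ≈ 190.78 → 191.
AQIs: Mumbai=291, Pittsburgh=111, Beijing=134, Phoenix=75, Riyadh=191. Sum = 291 + 111 + 134 + 75 + 191 = 802.

802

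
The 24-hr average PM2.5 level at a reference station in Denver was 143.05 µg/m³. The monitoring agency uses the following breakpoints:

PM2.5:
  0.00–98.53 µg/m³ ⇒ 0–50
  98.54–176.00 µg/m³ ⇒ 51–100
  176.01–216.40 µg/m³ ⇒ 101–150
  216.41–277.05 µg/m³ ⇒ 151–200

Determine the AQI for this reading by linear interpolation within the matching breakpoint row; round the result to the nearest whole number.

PM2.5: 143.05 ∈ [98.54, 176.00] ↔ index [51, 100].
51 + (143.05−98.54)·(100−51)/(176.00−98.54) = 51 + 44.51·49/77.46 ≈ 79.16, so AQI = 79.

79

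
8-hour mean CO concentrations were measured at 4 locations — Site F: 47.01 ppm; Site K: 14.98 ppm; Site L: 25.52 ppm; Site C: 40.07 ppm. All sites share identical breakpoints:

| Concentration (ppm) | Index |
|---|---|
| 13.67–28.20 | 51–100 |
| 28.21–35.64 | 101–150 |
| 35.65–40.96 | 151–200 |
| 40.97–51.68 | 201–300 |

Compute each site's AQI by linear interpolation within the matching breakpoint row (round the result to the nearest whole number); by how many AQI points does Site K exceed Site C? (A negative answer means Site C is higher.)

-137

Site F: 47.01 ∈ [40.97, 51.68] ↔ index [201, 300].
201 + (47.01−40.97)·(300−201)/(51.68−40.97) = 201 + 6.04·99/10.71 ≈ 256.83, so AQI = 257.
Site K: 14.98 ∈ [13.67, 28.20] ↔ index [51, 100].
51 + (14.98−13.67)·(100−51)/(28.20−13.67) = 51 + 1.31·49/14.53 ≈ 55.42, so AQI = 55.
Site L: 25.52 lies in 13.67–28.20, so I_lo=51, I_hi=100, C_lo=13.67, C_hi=28.20.
(100−51)/(28.20−13.67) × (25.52−13.67) + 51 = 49/14.53 × 11.85 + 51 ≈ 90.96 → 91.
Site C 40.07: bracket 35.65–40.96 → index 151–200; slope 49/5.31, offset 4.42.
AQI = 151 + 49/5.31·4.42 ≈ 191.79 ⇒ 192.
AQIs: Site F=257, Site K=55, Site L=91, Site C=192. Site K (55) − Site C (192) = -137.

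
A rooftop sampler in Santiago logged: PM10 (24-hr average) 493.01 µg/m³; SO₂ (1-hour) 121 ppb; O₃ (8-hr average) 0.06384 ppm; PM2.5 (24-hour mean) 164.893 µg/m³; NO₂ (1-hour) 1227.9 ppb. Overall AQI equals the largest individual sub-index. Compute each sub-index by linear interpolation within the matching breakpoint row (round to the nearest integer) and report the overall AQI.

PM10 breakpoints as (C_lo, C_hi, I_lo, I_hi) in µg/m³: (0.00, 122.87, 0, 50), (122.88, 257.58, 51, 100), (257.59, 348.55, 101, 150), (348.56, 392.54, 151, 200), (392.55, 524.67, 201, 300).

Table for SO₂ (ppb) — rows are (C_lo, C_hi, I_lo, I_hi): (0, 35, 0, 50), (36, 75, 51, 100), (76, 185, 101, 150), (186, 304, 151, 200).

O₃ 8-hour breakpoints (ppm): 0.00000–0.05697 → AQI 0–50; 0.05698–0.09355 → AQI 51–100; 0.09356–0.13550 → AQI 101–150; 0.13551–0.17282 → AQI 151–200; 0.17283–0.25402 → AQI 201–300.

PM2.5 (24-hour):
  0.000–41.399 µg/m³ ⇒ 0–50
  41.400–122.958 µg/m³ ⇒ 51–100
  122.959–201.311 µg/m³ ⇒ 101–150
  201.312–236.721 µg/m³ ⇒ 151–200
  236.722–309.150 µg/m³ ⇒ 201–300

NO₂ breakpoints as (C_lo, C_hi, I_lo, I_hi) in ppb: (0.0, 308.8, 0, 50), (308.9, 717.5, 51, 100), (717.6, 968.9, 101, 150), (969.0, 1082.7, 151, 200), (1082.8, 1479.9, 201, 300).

PM10: 493.01 lies in 392.55–524.67, so I_lo=201, I_hi=300, C_lo=392.55, C_hi=524.67.
(300−201)/(524.67−392.55) × (493.01−392.55) + 201 = 99/132.12 × 100.46 + 201 ≈ 276.28 → 276.
SO₂: 121 lies in 76–185, so I_lo=101, I_hi=150, C_lo=76, C_hi=185.
(150−101)/(185−76) × (121−76) + 101 = 49/109 × 45 + 101 ≈ 121.23 → 121.
O₃: row 0.05698–0.09355 (AQI 51–100). (100−51)·(0.06384−0.05698)/(0.09355−0.05698) + 51 = 49·0.00686/0.03657 + 51 ≈ 60.19 → 60.
PM2.5 164.893: bracket 122.959–201.311 → index 101–150; slope 49/78.352, offset 41.934.
AQI = 101 + 49/78.352·41.934 ≈ 127.22 ⇒ 127.
NO₂: 1227.9 lies in 1082.8–1479.9, so I_lo=201, I_hi=300, C_lo=1082.8, C_hi=1479.9.
(300−201)/(1479.9−1082.8) × (1227.9−1082.8) + 201 = 99/397.1 × 145.1 + 201 ≈ 237.17 → 237.
Sub-indices: PM10→276, SO₂→121, O₃→60, PM2.5→127, NO₂→237. Overall AQI = max = 276; dominant pollutant is PM10.
AQI 276: Very Unhealthy.

276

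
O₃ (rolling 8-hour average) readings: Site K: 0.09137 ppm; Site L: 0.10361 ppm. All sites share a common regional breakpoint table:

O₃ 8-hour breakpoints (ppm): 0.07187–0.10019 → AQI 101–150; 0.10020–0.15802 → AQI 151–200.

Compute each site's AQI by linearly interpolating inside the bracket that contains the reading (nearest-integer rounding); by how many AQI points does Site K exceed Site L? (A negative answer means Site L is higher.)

Site K: 0.09137 ∈ [0.07187, 0.10019] ↔ index [101, 150].
101 + (0.09137−0.07187)·(150−101)/(0.10019−0.07187) = 101 + 0.01950·49/0.02832 ≈ 134.74, so AQI = 135.
Site L 0.10361: bracket 0.10020–0.15802 → index 151–200; slope 49/0.05782, offset 0.00341.
AQI = 151 + 49/0.05782·0.00341 ≈ 153.89 ⇒ 154.
AQIs: Site K=135, Site L=154. Site K (135) − Site L (154) = -19.

-19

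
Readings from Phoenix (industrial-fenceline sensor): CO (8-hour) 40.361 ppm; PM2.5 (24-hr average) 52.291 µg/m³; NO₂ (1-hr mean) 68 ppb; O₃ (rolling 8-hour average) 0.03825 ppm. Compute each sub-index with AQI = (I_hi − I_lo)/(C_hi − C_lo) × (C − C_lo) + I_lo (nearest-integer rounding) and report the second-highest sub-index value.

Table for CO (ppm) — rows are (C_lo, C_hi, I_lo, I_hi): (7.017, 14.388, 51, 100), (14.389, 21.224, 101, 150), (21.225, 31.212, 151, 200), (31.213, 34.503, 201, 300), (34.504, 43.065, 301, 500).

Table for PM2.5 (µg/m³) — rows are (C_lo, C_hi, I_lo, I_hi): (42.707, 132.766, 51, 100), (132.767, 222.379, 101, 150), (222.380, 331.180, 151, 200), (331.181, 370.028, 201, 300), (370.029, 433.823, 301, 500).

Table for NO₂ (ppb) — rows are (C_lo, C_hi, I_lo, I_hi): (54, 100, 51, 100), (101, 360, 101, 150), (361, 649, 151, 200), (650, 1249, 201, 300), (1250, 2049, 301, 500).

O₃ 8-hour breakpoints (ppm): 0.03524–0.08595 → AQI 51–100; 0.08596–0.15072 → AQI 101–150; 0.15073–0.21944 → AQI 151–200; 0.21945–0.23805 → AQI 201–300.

CO 40.361: bracket 34.504–43.065 → index 301–500; slope 199/8.561, offset 5.857.
AQI = 301 + 199/8.561·5.857 ≈ 437.15 ⇒ 437.
PM2.5: row 42.707–132.766 (AQI 51–100). (100−51)·(52.291−42.707)/(132.766−42.707) + 51 = 49·9.584/90.059 + 51 ≈ 56.21 → 56.
NO₂ 68: bracket 54–100 → index 51–100; slope 49/46, offset 14.
AQI = 51 + 49/46·14 ≈ 65.91 ⇒ 66.
O₃ 0.03825: bracket 0.03524–0.08595 → index 51–100; slope 49/0.05071, offset 0.00301.
AQI = 51 + 49/0.05071·0.00301 ≈ 53.91 ⇒ 54.
Sub-indices: CO→437, PM2.5→56, NO₂→66, O₃→54. Ranked high→low: 437, 66, 56, 54. Second-highest sub-index = 66.

66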